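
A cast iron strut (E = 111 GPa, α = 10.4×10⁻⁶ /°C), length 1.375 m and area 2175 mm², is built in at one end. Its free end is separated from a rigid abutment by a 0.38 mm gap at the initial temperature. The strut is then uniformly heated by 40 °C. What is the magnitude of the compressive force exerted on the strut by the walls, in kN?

Unrestrained expansion: δ_free = αΔT L = 10.4×10⁻⁶ × 40 × 1375 = 0.572 mm.
After closing the 0.38 mm clearance, 0.572 − 0.38 = 0.192 mm of expansion remains to be suppressed by the wall.
That suppressed elongation corresponds to σ = E·Δ/L = 111×10³ × 0.192/1375 = 15.5 MPa.
Force on the wall = σA = 15.5 × 2175 mm² = 33.71 kN.

P ≈ 33.7 kN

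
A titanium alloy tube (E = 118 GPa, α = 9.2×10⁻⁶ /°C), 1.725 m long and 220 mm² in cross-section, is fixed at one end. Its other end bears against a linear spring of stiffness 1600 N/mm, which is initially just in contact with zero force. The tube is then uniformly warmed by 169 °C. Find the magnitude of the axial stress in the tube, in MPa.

σ ≈ 17.6 MPa (compressive)

The unrestrained thermal change is αΔT L = 9.2×10⁻⁶ × 169 × 1725 = 2.682 mm.
With a force P in the spring, the elastic change of the tube is PL/(AE) and that of the spring is P/k; compatibility requires their sum to equal δ_free.
P [ L/(AE) + 1/k ] = δ_free → P [ 1725/(220×118×10³) + 1/(1600) ] = 2.682.
P = 2.682 / 0.0006914 = 3879 N.
σ = P/A = 3879/220 = 17.63 MPa.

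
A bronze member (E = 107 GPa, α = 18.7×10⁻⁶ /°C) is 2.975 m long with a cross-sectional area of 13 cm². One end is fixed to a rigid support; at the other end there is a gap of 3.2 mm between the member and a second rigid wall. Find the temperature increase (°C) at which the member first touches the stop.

Contact occurs when the free expansion equals the gap: αΔT L = 3.2 mm.
ΔT = 3.2 / (18.7×10⁻⁶ × 2975) = 57.52 °C.

ΔT ≈ 57.5 °C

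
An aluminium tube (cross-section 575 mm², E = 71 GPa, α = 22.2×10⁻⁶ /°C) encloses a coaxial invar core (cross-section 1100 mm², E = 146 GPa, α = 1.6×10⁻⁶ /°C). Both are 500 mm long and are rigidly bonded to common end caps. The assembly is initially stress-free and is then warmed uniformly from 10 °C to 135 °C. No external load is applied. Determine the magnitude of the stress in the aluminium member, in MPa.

σ ≈ 146 MPa (compressive)

The aluminium has the larger α, so on heating it would change length more than the invar if both were free. The rigid plates force a common final length, so the aluminium is put into compression and the invar into tension, with equal and opposite forces P (no external load).
Setting the final lengths equal and cancelling L: (α₁ − α₂)ΔT = P/(A₁E₁) + P/(A₂E₂).
|α₁ − α₂|·ΔT = 20.6×10⁻⁶ × 125 = 0.002575.
1/(A₁E₁) + 1/(A₂E₂) = 1/(575×71×10³) + 1/(1100×146×10³) = 3.072×10⁻⁸ N⁻¹.
P = 0.002575 / 3.072×10⁻⁸ = 83820 N = 83.82 kN.
σ_{aluminium} = P/A₁ = 83820/575 = 145.8 MPa, compressive.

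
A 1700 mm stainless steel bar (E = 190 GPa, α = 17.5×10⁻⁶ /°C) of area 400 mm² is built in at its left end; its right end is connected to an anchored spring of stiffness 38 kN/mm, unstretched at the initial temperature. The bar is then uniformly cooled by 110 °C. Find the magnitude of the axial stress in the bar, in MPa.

The unrestrained thermal change is αΔT L = 17.5×10⁻⁶ × 110 × 1700 = 3.272 mm.
Let P be the tensile force in the spring. The bar extends elastically by PL/(AE) and the spring stretches by P/k; together these equal δ_free.
P [ L/(AE) + 1/k ] = δ_free → P [ 1700/(400×190×10³) + 1/(38×10³) ] = 3.272.
P = 3.272 / 4.868×10⁻⁵ = 67220 N.
σ = P/A = 67220/400 = 168 MPa.

σ ≈ 168 MPa (tensile)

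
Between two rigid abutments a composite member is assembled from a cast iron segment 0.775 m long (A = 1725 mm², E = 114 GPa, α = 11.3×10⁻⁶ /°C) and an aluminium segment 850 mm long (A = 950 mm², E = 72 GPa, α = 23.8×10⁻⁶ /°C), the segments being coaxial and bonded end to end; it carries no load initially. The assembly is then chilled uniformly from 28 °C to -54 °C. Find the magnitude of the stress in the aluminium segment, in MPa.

With the walls removed the bar would change length by δ_free = Σ αᵢΔT Lᵢ = 11.3×10⁻⁶×82×775 + 23.8×10⁻⁶×82×850 = 2.377 mm.
Since the ends are fixed, an axial force P builds up, equal in every segment, with P · Σ Lᵢ/(AᵢEᵢ) = δ_free.
Σ Lᵢ/(AᵢEᵢ) = 775/(1725×114×10³) + 850/(950×72×10³) = 1.637×10⁻⁵ mm/N.
P = 2.377 / 1.637×10⁻⁵ = 145200 N = 145.2 kN, tensile.
σ_{aluminium} = P / A = 145200 / 950 = 152.9 MPa.

σ ≈ 153 MPa (tensile)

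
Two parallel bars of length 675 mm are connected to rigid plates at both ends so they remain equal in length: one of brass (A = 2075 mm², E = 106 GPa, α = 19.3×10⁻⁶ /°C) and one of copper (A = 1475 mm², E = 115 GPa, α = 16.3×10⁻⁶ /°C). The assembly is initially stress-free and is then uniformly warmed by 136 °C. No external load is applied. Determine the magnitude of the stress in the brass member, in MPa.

Equilibrium of a rigid end plate with no external load gives equal and opposite internal forces ±P in the two members. Since α_{brass} > α_{copper}, heating drives the brass into compression and the copper into tension.
Setting the final lengths equal and cancelling L: (α₁ − α₂)ΔT = P/(A₁E₁) + P/(A₂E₂).
|α₁ − α₂|·ΔT = 3×10⁻⁶ × 136 = 0.000408.
1/(A₁E₁) + 1/(A₂E₂) = 1/(2075×106×10³) + 1/(1475×115×10³) = 1.044×10⁻⁸ N⁻¹.
P = 0.000408 / 1.044×10⁻⁸ = 39070 N = 39.07 kN.
σ_{brass} = P/A₁ = 39070/2075 = 18.83 MPa, compressive.

σ ≈ 18.8 MPa (compressive)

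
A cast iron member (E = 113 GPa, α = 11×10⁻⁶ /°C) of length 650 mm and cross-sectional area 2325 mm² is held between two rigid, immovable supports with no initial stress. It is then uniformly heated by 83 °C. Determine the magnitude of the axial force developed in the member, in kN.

With zero net strain, σ = E·αΔT = 113 GPa × 11×10⁻⁶ × 83 = 103.2 MPa.
Axial force P = σA = 103.2 × 2325 = 239900 N = 239.9 kN, compressive.

P ≈ 240 kN (compressive)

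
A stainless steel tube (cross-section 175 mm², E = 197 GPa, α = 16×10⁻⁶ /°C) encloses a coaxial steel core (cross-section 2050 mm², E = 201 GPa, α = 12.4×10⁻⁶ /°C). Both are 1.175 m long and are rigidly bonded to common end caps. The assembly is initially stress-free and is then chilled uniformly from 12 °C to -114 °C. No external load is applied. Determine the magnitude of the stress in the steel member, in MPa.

The stainless steel has the larger α, so on cooling it would change length more than the steel if both were free. The rigid plates force a common final length, so the stainless steel is put into tension and the steel into compression, with equal and opposite forces P (no external load).
Compatibility of the two members (thermal + elastic change equal): (α₁ − α₂)ΔT = P·[1/(A₁E₁) + 1/(A₂E₂)].
|α₁ − α₂|·ΔT = 3.6×10⁻⁶ × 126 = 0.0004536.
1/(A₁E₁) + 1/(A₂E₂) = 1/(175×197×10³) + 1/(2050×201×10³) = 3.143×10⁻⁸ N⁻¹.
P = 0.0004536 / 3.143×10⁻⁸ = 14430 N = 14.43 kN.
σ_{steel} = P/A₂ = 14430/2050 = 7.039 MPa, compressive.

σ ≈ 7.04 MPa (compressive)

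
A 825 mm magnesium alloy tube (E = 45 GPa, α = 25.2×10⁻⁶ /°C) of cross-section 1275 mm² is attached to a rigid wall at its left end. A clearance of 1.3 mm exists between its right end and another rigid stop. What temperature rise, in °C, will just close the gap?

ΔT ≈ 62.5 °C

The gap closes when αΔT L = 1.3 mm, since the tube is still unstressed at that instant.
So ΔT = g/(αL) = 1.3/(25.2×10⁻⁶ × 825) = 62.53 °C.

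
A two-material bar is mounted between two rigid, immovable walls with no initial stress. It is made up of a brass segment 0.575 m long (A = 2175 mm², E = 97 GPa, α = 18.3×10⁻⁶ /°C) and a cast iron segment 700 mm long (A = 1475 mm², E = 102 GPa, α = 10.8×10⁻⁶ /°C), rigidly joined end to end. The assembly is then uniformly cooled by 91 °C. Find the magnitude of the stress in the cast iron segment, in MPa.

Free thermal contraction of the whole bar: Σ αᵢΔT Lᵢ = 18.3×10⁻⁶×91×575 + 10.8×10⁻⁶×91×700 = 1.646 mm.
Since the ends are fixed, an axial force P builds up, equal in every segment, with P · Σ Lᵢ/(AᵢEᵢ) = δ_free.
The series flexibility is Σ Lᵢ/(AᵢEᵢ) = 575/(2175×97×10³) + 700/(1475×102×10³) = 7.378×10⁻⁶ mm/N.
P = 1.646 / 7.378×10⁻⁶ = 223000 N = 223 kN, tensile.
σ_{cast iron} = P / A = 223000 / 1475 = 151.2 MPa.

σ ≈ 151 MPa (tensile)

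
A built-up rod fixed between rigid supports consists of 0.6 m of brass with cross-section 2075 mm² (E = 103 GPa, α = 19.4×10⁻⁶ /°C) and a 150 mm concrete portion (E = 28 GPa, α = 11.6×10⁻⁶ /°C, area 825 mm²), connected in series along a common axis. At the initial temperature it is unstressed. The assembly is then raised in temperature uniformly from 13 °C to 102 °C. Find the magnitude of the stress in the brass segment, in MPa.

With the walls removed the bar would change length by δ_free = Σ αᵢΔT Lᵢ = 19.4×10⁻⁶×89×600 + 11.6×10⁻⁶×89×150 = 1.191 mm.
Since the ends are fixed, an axial force P builds up, equal in every segment, with P · Σ Lᵢ/(AᵢEᵢ) = δ_free.
The series flexibility is Σ Lᵢ/(AᵢEᵢ) = 600/(2075×103×10³) + 150/(825×28×10³) = 9.301×10⁻⁶ mm/N.
So P = 1.191 / 9.301×10⁻⁶ = 128 kN, compressive.
σ_{brass} = P / A = 128000 / 2075 = 61.7 MPa.

σ ≈ 61.7 MPa (compressive)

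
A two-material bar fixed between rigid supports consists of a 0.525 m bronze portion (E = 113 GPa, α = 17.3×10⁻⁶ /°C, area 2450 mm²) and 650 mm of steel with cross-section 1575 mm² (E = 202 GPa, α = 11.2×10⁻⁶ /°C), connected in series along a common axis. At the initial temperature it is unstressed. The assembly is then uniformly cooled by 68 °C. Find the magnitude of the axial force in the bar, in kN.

P ≈ 282 kN (tensile)

If the supports were absent, the total length change would be Σ αᵢΔT Lᵢ = 17.3×10⁻⁶×68×525 + 11.2×10⁻⁶×68×650 = 1.113 mm.
The rigid supports impose zero overall length change; the single axial force P common to all segments must satisfy P Σ Lᵢ/(AᵢEᵢ) = δ_free.
Σ Lᵢ/(AᵢEᵢ) = 525/(2450×113×10³) + 650/(1575×202×10³) = 3.939×10⁻⁶ mm/N.
P = 1.113 / 3.939×10⁻⁶ = 282400 N = 282.4 kN, tensile.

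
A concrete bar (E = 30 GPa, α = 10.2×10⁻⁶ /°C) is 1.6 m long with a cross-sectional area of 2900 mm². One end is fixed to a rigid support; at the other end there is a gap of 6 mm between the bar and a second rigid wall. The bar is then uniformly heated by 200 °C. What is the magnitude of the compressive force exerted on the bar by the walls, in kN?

P ≈ 0 kN

Free thermal elongation = αΔT L = 10.2×10⁻⁶ × 200 × 1600 = 3.264 mm.
This is smaller than the 6 mm clearance, so the bar expands freely without reaching the stop — the stress is zero.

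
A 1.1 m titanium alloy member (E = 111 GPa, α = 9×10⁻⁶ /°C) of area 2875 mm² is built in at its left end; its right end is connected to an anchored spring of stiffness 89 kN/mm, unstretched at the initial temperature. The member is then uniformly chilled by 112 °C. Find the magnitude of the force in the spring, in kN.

Free thermal contraction: δ_free = αΔT L = 9×10⁻⁶ × 112 × 1100 = 1.109 mm.
Let P be the tensile force in the spring. The member extends elastically by PL/(AE) and the spring stretches by P/k; together these equal δ_free.
P [ L/(AE) + 1/k ] = δ_free → P [ 1100/(2875×111×10³) + 1/(89×10³) ] = 1.109.
P = 1.109 / 1.468×10⁻⁵ = 75520 N.

P ≈ 75.5 kN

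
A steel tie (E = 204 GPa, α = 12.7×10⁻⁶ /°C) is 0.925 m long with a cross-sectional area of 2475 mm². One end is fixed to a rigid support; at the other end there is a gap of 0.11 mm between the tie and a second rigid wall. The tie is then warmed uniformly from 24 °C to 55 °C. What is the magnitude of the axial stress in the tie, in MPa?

σ ≈ 56.1 MPa (compressive)

If the wall were absent the tie would grow by αΔT L = 12.7×10⁻⁶ × 31 × 925 = 0.3642 mm.
This exceeds the 0.11 mm gap, so the wall pushes back. The portion of expansion that must be recovered elastically is δ_free − gap = 0.3642 − 0.11 = 0.2542 mm.
So σ = E(δ_free − g)/L = 204×10³ × 0.2542/925 = 56.06 MPa.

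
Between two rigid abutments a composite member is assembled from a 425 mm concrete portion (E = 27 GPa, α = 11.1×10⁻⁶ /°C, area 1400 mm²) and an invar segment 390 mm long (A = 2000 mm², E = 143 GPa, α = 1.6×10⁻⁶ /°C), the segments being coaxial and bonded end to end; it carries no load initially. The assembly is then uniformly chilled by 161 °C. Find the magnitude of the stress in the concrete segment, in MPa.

Free thermal contraction of the whole bar: Σ αᵢΔT Lᵢ = 11.1×10⁻⁶×161×425 + 1.6×10⁻⁶×161×390 = 0.86 mm.
Since the ends are fixed, an axial force P builds up, equal in every segment, with P · Σ Lᵢ/(AᵢEᵢ) = δ_free.
Σ Lᵢ/(AᵢEᵢ) = 425/(1400×27×10³) + 390/(2000×143×10³) = 1.261×10⁻⁵ mm/N.
Hence P = δ_free / Σ(L/AE) = 0.86/1.261×10⁻⁵ = 68.21 kN (tensile).
σ_{concrete} = P / A = 68210 / 1400 = 48.72 MPa.

σ ≈ 48.7 MPa (tensile)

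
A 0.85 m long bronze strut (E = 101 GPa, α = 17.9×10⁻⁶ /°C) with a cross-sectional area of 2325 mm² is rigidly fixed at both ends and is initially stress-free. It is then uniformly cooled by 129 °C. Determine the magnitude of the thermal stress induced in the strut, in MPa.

σ ≈ 233 MPa (tensile)

The supports are rigid, so the total axial strain is zero. The restrained thermal strain is ε = αΔT = 17.9×10⁻⁶ × 129 = 2309.1×10⁻⁶.
Hence σ = E·αΔT = 101×10³ × 2309.1×10⁻⁶ = 233.2 MPa, tensile.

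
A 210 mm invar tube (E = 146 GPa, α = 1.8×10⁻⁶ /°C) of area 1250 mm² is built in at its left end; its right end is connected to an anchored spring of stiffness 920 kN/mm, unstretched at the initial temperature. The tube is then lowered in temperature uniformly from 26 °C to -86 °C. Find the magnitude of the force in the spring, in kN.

P ≈ 18.9 kN

Free thermal contraction: δ_free = αΔT L = 1.8×10⁻⁶ × 112 × 210 = 0.04234 mm.
With a force P in the spring, the elastic change of the tube is PL/(AE) and that of the spring is P/k; compatibility requires their sum to equal δ_free.
So P = δ_free / [L/(AE) + 1/k] = 0.04234 / [ 210/(1250×146×10³) + 1/(920×10³) ].
P = 0.04234 / 2.238×10⁻⁶ = 18920 N.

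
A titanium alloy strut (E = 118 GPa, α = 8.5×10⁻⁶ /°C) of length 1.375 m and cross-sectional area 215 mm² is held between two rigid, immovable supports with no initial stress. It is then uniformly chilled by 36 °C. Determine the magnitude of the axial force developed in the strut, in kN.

P ≈ 7.76 kN (tensile)

The ends cannot move, so σ = EαΔT = 118×10³ × 8.5×10⁻⁶ × 36 = 36.11 MPa.
Then P = σA = 36.11 × 215 mm² = 7.763 kN, tensile.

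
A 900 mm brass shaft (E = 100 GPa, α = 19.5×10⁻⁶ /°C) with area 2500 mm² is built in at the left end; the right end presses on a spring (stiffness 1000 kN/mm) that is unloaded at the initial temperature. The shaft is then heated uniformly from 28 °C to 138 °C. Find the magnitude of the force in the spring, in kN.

P ≈ 420 kN

If the spring were absent the shaft would lengthen by αΔT L = 19.5×10⁻⁶ × 110 × 900 = 1.93 mm.
Let P be the compressive force at the spring. The shaft shortens elastically by PL/(AE) and the spring compresses by P/k; together these equal δ_free.
So P = δ_free / [L/(AE) + 1/k] = 1.93 / [ 900/(2500×100×10³) + 1/(1000×10³) ].
P = 1.93 / 4.6×10⁻⁶ = 419700 N.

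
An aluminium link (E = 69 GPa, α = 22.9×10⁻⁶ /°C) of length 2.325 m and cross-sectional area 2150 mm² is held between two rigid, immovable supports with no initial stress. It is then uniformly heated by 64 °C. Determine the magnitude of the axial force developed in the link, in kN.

The ends cannot move, so σ = EαΔT = 69×10³ × 22.9×10⁻⁶ × 64 = 101.1 MPa.
P = AEαΔT = 2150 × 69×10³ × 22.9×10⁻⁶ × 64 = 217.4 kN (compressive).

P ≈ 217 kN (compressive)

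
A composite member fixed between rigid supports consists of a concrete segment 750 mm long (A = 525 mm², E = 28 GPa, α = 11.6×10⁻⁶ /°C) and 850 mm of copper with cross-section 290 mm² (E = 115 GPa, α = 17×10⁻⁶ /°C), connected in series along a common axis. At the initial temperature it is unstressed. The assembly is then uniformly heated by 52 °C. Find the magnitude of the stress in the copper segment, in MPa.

σ ≈ 54.3 MPa (compressive)

Free thermal expansion of the whole bar: Σ αᵢΔT Lᵢ = 11.6×10⁻⁶×52×750 + 17×10⁻⁶×52×850 = 1.204 mm.
The rigid supports impose zero overall length change; the single axial force P common to all segments must satisfy P Σ Lᵢ/(AᵢEᵢ) = δ_free.
Σ Lᵢ/(AᵢEᵢ) = 750/(525×28×10³) + 850/(290×115×10³) = 7.651×10⁻⁵ mm/N.
So P = 1.204 / 7.651×10⁻⁵ = 15.73 kN, compressive.
σ_{copper} = P / A = 15730 / 290 = 54.26 MPa.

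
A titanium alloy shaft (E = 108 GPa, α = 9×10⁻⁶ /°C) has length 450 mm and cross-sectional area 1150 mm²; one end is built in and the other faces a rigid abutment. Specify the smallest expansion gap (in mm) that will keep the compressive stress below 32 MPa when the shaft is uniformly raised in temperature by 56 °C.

g ≈ 0.0935 mm

With no wall the shaft would lengthen by αΔT L = 9×10⁻⁶ × 56 × 450 = 0.2268 mm.
At the allowable stress the elastic shortening the wall may impose is σL/E = 32 × 450 / (108×10³) = 0.1333 mm.
The gap must absorb the remainder: g_min = 0.2268 − 0.1333 = 0.09347 mm.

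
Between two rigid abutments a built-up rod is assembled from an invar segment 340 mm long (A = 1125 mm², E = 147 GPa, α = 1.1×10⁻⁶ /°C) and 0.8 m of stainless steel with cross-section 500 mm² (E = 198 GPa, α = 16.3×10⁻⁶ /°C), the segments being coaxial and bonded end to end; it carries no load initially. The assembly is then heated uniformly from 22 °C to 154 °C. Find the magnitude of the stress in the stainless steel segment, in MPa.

If the supports were absent, the total length change would be Σ αᵢΔT Lᵢ = 1.1×10⁻⁶×132×340 + 16.3×10⁻⁶×132×800 = 1.771 mm.
Since the ends are fixed, an axial force P builds up, equal in every segment, with P · Σ Lᵢ/(AᵢEᵢ) = δ_free.
The series flexibility is Σ Lᵢ/(AᵢEᵢ) = 340/(1125×147×10³) + 800/(500×198×10³) = 1.014×10⁻⁵ mm/N.
Hence P = δ_free / Σ(L/AE) = 1.771/1.014×10⁻⁵ = 174.7 kN (compressive).
σ_{stainless steel} = P / A = 174700 / 500 = 349.4 MPa.

σ ≈ 349 MPa (compressive)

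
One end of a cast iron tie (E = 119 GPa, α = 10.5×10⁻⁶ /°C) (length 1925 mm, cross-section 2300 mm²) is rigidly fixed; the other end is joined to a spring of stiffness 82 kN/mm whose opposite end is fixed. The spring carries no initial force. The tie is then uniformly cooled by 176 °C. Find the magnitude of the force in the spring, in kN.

P ≈ 185 kN

If the spring were absent the tie would shorten by αΔT L = 10.5×10⁻⁶ × 176 × 1925 = 3.557 mm.
Let P be the tensile force in the spring. The tie extends elastically by PL/(AE) and the spring stretches by P/k; together these equal δ_free.
P [ L/(AE) + 1/k ] = δ_free → P [ 1925/(2300×119×10³) + 1/(82×10³) ] = 3.557.
P = 3.557 / 1.923×10⁻⁵ = 185000 N.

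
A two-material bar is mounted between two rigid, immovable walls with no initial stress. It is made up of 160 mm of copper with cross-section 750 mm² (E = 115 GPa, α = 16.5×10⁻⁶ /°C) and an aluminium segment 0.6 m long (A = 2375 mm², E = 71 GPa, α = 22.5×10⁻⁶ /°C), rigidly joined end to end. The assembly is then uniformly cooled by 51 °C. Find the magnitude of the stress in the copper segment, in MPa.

σ ≈ 203 MPa (tensile)

Free thermal contraction of the whole bar: Σ αᵢΔT Lᵢ = 16.5×10⁻⁶×51×160 + 22.5×10⁻⁶×51×600 = 0.8231 mm.
The walls prevent any net length change, so an axial force P (same in every segment) develops. Compatibility: P · Σ Lᵢ/(AᵢEᵢ) = δ_free.
The series flexibility is Σ Lᵢ/(AᵢEᵢ) = 160/(750×115×10³) + 600/(2375×71×10³) = 5.413×10⁻⁶ mm/N.
So P = 0.8231 / 5.413×10⁻⁶ = 152.1 kN, tensile.
σ_{copper} = P / A = 152100 / 750 = 202.7 MPa.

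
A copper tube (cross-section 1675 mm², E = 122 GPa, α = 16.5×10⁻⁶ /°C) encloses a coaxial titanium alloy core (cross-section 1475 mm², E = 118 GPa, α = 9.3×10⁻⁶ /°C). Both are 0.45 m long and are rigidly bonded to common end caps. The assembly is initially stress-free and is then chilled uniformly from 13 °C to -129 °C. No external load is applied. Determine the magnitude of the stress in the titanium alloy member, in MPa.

σ ≈ 65.2 MPa (compressive)

The copper has the larger α, so on cooling it would change length more than the titanium alloy if both were free. The rigid plates force a common final length, so the copper is put into tension and the titanium alloy into compression, with equal and opposite forces P (no external load).
Equating the net (thermal + elastic) strains gives |α₁ − α₂|·ΔT = P·[1/(A₁E₁) + 1/(A₂E₂)].
|α₁ − α₂|·ΔT = 7.2×10⁻⁶ × 142 = 0.001022.
1/(A₁E₁) + 1/(A₂E₂) = 1/(1675×122×10³) + 1/(1475×118×10³) = 1.064×10⁻⁸ N⁻¹.
P = 0.001022 / 1.064×10⁻⁸ = 96100 N = 96.1 kN.
σ_{titanium alloy} = P/A₂ = 96100/1475 = 65.15 MPa, compressive.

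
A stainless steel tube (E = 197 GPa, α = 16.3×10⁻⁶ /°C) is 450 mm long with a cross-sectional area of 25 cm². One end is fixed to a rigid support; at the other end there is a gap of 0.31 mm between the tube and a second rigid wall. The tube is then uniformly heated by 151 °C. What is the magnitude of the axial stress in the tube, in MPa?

Unrestrained expansion: δ_free = αΔT L = 16.3×10⁻⁶ × 151 × 450 = 1.108 mm.
This exceeds the 0.31 mm gap, so the wall pushes back. The portion of expansion that must be recovered elastically is δ_free − gap = 1.108 − 0.31 = 0.7976 mm.
So σ = E(δ_free − g)/L = 197×10³ × 0.7976/450 = 349.2 MPa.

σ ≈ 349 MPa (compressive)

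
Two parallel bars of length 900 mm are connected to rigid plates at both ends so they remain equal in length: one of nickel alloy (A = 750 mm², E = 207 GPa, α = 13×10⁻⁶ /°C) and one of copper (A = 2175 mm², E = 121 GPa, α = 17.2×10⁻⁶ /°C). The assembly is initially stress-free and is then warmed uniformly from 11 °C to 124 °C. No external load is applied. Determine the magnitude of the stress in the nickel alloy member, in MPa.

Equilibrium of a rigid end plate with no external load gives equal and opposite internal forces ±P in the two members. Since α_{copper} > α_{nickel alloy}, heating drives the copper into compression and the nickel alloy into tension.
Equating the net (thermal + elastic) strains gives |α₁ − α₂|·ΔT = P·[1/(A₁E₁) + 1/(A₂E₂)].
|α₁ − α₂|·ΔT = 4.2×10⁻⁶ × 113 = 0.0004746.
1/(A₁E₁) + 1/(A₂E₂) = 1/(750×207×10³) + 1/(2175×121×10³) = 1.024×10⁻⁸ N⁻¹.
P = 0.0004746 / 1.024×10⁻⁸ = 46340 N = 46.34 kN.
σ_{nickel alloy} = P/A₁ = 46340/750 = 61.79 MPa, tensile.

σ ≈ 61.8 MPa (tensile)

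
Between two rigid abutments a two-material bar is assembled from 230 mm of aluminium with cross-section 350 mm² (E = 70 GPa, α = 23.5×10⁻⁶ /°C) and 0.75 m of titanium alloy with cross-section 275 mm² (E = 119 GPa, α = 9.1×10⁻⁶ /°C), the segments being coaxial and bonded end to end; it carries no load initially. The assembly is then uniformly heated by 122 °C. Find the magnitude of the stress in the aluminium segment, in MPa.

If the supports were absent, the total length change would be Σ αᵢΔT Lᵢ = 23.5×10⁻⁶×122×230 + 9.1×10⁻⁶×122×750 = 1.492 mm.
Since the ends are fixed, an axial force P builds up, equal in every segment, with P · Σ Lᵢ/(AᵢEᵢ) = δ_free.
The series flexibility is Σ Lᵢ/(AᵢEᵢ) = 230/(350×70×10³) + 750/(275×119×10³) = 3.231×10⁻⁵ mm/N.
So P = 1.492 / 3.231×10⁻⁵ = 46.19 kN, compressive.
σ_{aluminium} = P / A = 46190 / 350 = 132 MPa.

σ ≈ 132 MPa (compressive)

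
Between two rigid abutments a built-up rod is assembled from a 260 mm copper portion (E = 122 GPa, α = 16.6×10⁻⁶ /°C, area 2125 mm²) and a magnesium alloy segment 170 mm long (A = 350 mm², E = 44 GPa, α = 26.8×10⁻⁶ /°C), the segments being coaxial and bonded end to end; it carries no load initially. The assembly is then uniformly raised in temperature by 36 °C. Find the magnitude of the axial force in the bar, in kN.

P ≈ 26.5 kN (compressive)

With the walls removed the bar would change length by δ_free = Σ αᵢΔT Lᵢ = 16.6×10⁻⁶×36×260 + 26.8×10⁻⁶×36×170 = 0.3194 mm.
The walls prevent any net length change, so an axial force P (same in every segment) develops. Compatibility: P · Σ Lᵢ/(AᵢEᵢ) = δ_free.
The series flexibility is Σ Lᵢ/(AᵢEᵢ) = 260/(2125×122×10³) + 170/(350×44×10³) = 1.204×10⁻⁵ mm/N.
So P = 0.3194 / 1.204×10⁻⁵ = 26.52 kN, compressive.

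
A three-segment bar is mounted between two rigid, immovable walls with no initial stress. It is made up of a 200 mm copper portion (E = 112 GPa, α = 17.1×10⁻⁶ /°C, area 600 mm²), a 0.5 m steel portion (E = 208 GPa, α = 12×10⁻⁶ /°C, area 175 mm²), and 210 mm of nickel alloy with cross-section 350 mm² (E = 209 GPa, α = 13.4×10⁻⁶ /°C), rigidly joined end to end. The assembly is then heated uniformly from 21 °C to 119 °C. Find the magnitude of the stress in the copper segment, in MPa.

σ ≈ 102 MPa (compressive)

Free thermal expansion of the whole bar: Σ αᵢΔT Lᵢ = 17.1×10⁻⁶×98×200 + 12×10⁻⁶×98×500 + 13.4×10⁻⁶×98×210 = 1.199 mm.
Since the ends are fixed, an axial force P builds up, equal in every segment, with P · Σ Lᵢ/(AᵢEᵢ) = δ_free.
Σ Lᵢ/(AᵢEᵢ) = 200/(600×112×10³) + 500/(175×208×10³) + 210/(350×209×10³) = 1.958×10⁻⁵ mm/N.
So P = 1.199 / 1.958×10⁻⁵ = 61.22 kN, compressive.
σ_{copper} = P / A = 61220 / 600 = 102 MPa.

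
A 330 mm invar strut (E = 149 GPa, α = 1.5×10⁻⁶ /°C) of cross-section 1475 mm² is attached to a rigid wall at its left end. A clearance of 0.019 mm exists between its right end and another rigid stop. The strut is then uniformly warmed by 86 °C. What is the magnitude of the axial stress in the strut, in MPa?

Free thermal elongation = αΔT L = 1.5×10⁻⁶ × 86 × 330 = 0.04257 mm.
After closing the 0.019 mm clearance, 0.04257 − 0.019 = 0.02357 mm of expansion remains to be suppressed by the wall.
That suppressed elongation corresponds to σ = E·Δ/L = 149×10³ × 0.02357/330 = 10.64 MPa.

σ ≈ 10.6 MPa (compressive)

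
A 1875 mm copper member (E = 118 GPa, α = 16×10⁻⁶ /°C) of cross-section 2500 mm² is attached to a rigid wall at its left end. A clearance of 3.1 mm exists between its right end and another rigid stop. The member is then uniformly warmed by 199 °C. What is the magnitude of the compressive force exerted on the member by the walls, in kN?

P ≈ 452 kN

If the wall were absent the member would grow by αΔT L = 16×10⁻⁶ × 199 × 1875 = 5.97 mm.
The gap closes (δ_free > 3.1 mm) and the wall then resists a further 5.97 − 3.1 = 2.87 mm of expansion.
So σ = E(δ_free − g)/L = 118×10³ × 2.87/1875 = 180.6 MPa.
P = σA = 180.6 × 2500 = 451.5 kN.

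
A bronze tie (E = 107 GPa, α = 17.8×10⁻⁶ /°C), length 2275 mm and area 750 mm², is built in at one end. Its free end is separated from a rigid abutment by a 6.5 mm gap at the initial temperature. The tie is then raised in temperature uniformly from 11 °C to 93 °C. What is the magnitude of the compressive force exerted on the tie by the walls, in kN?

Free thermal elongation = αΔT L = 17.8×10⁻⁶ × 82 × 2275 = 3.321 mm.
This is smaller than the 6.5 mm clearance, so the tie expands freely without reaching the stop — the stress is zero.

P ≈ 0 kN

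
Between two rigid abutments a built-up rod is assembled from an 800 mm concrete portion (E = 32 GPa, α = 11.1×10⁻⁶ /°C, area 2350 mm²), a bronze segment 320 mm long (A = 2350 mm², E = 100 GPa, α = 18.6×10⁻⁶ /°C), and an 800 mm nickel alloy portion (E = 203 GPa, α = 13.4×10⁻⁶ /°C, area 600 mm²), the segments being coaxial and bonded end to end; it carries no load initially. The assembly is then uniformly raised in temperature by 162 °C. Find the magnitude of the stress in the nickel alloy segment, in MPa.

If the supports were absent, the total length change would be Σ αᵢΔT Lᵢ = 11.1×10⁻⁶×162×800 + 18.6×10⁻⁶×162×320 + 13.4×10⁻⁶×162×800 = 4.139 mm.
The walls prevent any net length change, so an axial force P (same in every segment) develops. Compatibility: P · Σ Lᵢ/(AᵢEᵢ) = δ_free.
The series flexibility is Σ Lᵢ/(AᵢEᵢ) = 800/(2350×32×10³) + 320/(2350×100×10³) + 800/(600×203×10³) = 1.857×10⁻⁵ mm/N.
Hence P = δ_free / Σ(L/AE) = 4.139/1.857×10⁻⁵ = 222.9 kN (compressive).
σ_{nickel alloy} = P / A = 222900 / 600 = 371.6 MPa.

σ ≈ 372 MPa (compressive)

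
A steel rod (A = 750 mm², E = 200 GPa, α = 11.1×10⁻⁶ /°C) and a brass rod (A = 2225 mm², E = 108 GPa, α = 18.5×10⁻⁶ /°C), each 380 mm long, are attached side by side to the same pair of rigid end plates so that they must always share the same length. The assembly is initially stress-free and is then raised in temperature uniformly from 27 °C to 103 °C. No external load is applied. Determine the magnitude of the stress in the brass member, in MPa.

The brass has the larger α, so on heating it would change length more than the steel if both were free. The rigid plates force a common final length, so the brass is put into compression and the steel into tension, with equal and opposite forces P (no external load).
Compatibility of the two members (thermal + elastic change equal): (α₁ − α₂)ΔT = P·[1/(A₁E₁) + 1/(A₂E₂)].
|α₁ − α₂|·ΔT = 7.4×10⁻⁶ × 76 = 0.0005624.
1/(A₁E₁) + 1/(A₂E₂) = 1/(750×200×10³) + 1/(2225×108×10³) = 1.083×10⁻⁸ N⁻¹.
So P = 0.0005624 / 1.083×10⁻⁸ = 51.94 kN.
σ_{brass} = P/A₂ = 51940/2225 = 23.34 MPa, compressive.

σ ≈ 23.3 MPa (compressive)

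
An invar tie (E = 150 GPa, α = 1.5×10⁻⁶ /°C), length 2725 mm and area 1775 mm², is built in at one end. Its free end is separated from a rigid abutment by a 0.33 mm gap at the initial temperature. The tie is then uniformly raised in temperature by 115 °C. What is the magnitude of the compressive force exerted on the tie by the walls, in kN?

If the wall were absent the tie would grow by αΔT L = 1.5×10⁻⁶ × 115 × 2725 = 0.4701 mm.
This exceeds the 0.33 mm gap, so the wall pushes back. The portion of expansion that must be recovered elastically is δ_free − gap = 0.4701 − 0.33 = 0.1401 mm.
Compatibility: PL/(AE) = 0.1401 mm, so σ = P/A = E × (0.1401/2725) = 7.71 MPa.
P = σA = 7.71 × 1775 = 13.69 kN.

P ≈ 13.7 kN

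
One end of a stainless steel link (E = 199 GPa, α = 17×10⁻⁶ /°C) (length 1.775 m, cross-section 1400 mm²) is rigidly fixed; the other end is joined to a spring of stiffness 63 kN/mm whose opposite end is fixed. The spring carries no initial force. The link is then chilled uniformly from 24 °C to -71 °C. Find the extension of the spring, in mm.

If the spring were absent the link would shorten by αΔT L = 17×10⁻⁶ × 95 × 1775 = 2.867 mm.
Let P be the tensile force in the spring. The link extends elastically by PL/(AE) and the spring stretches by P/k; together these equal δ_free.
So P = δ_free / [L/(AE) + 1/k] = 2.867 / [ 1775/(1400×199×10³) + 1/(63×10³) ].
P = 2.867 / 2.224×10⁻⁵ = 128900 N.
Spring extension = P/k = 128900/(63×10³) = 2.046 mm.

δ ≈ 2.05 mm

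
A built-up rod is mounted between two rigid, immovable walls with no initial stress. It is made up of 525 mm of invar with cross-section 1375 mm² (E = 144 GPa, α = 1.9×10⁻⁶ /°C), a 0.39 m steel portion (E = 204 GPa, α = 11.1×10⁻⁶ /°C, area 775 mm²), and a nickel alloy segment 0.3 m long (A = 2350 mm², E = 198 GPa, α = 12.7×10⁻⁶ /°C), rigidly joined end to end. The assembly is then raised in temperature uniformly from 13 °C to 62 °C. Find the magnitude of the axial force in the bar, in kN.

Free thermal expansion of the whole bar: Σ αᵢΔT Lᵢ = 1.9×10⁻⁶×49×525 + 11.1×10⁻⁶×49×390 + 12.7×10⁻⁶×49×300 = 0.4477 mm.
The walls prevent any net length change, so an axial force P (same in every segment) develops. Compatibility: P · Σ Lᵢ/(AᵢEᵢ) = δ_free.
Σ Lᵢ/(AᵢEᵢ) = 525/(1375×144×10³) + 390/(775×204×10³) + 300/(2350×198×10³) = 5.763×10⁻⁶ mm/N.
P = 0.4477 / 5.763×10⁻⁶ = 77680 N = 77.68 kN, compressive.

P ≈ 77.7 kN (compressive)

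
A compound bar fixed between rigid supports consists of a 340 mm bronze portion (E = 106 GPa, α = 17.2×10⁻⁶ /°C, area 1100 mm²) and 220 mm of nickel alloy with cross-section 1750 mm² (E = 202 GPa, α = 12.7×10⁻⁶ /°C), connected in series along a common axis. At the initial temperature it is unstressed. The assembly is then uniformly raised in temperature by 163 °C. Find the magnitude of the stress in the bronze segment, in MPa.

σ ≈ 362 MPa (compressive)

Free thermal expansion of the whole bar: Σ αᵢΔT Lᵢ = 17.2×10⁻⁶×163×340 + 12.7×10⁻⁶×163×220 = 1.409 mm.
The walls prevent any net length change, so an axial force P (same in every segment) develops. Compatibility: P · Σ Lᵢ/(AᵢEᵢ) = δ_free.
The series flexibility is Σ Lᵢ/(AᵢEᵢ) = 340/(1100×106×10³) + 220/(1750×202×10³) = 3.538×10⁻⁶ mm/N.
P = 1.409 / 3.538×10⁻⁶ = 398100 N = 398.1 kN, compressive.
σ_{bronze} = P / A = 398100 / 1100 = 361.9 MPa.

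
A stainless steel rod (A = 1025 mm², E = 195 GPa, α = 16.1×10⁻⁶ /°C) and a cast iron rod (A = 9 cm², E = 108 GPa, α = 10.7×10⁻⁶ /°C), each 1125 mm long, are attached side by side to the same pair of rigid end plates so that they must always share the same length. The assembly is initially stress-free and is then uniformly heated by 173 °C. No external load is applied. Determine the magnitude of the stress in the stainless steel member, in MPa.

σ ≈ 59.6 MPa (compressive)

Both members must finish at the same length. With the larger α, the stainless steel tends to over-expand; the plates restrain it, putting the stainless steel in compression and the cast iron in tension. With no external load the two internal forces are equal and opposite, magnitude P.
Equating the net (thermal + elastic) strains gives |α₁ − α₂|·ΔT = P·[1/(A₁E₁) + 1/(A₂E₂)].
|α₁ − α₂|·ΔT = 5.4×10⁻⁶ × 173 = 0.0009342.
1/(A₁E₁) + 1/(A₂E₂) = 1/(1025×195×10³) + 1/(900×108×10³) = 1.529×10⁻⁸ N⁻¹.
P = 0.0009342 / 1.529×10⁻⁸ = 61090 N = 61.09 kN.
σ_{stainless steel} = P/A₁ = 61090/1025 = 59.6 MPa, compressive.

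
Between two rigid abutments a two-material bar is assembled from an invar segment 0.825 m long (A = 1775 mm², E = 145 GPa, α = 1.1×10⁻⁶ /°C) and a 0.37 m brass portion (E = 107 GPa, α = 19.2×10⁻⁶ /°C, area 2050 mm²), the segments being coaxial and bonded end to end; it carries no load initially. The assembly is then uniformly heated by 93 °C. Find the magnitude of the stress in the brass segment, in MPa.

σ ≈ 74.3 MPa (compressive)

With the walls removed the bar would change length by δ_free = Σ αᵢΔT Lᵢ = 1.1×10⁻⁶×93×825 + 19.2×10⁻⁶×93×370 = 0.7451 mm.
Since the ends are fixed, an axial force P builds up, equal in every segment, with P · Σ Lᵢ/(AᵢEᵢ) = δ_free.
Σ Lᵢ/(AᵢEᵢ) = 825/(1775×145×10³) + 370/(2050×107×10³) = 4.892×10⁻⁶ mm/N.
Hence P = δ_free / Σ(L/AE) = 0.7451/4.892×10⁻⁶ = 152.3 kN (compressive).
σ_{brass} = P / A = 152300 / 2050 = 74.29 MPa.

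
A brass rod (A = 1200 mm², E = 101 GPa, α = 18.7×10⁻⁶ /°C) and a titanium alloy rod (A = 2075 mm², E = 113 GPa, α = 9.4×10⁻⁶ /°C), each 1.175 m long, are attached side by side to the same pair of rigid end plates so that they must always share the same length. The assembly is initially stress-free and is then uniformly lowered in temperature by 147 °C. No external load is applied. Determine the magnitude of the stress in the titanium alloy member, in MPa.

Equilibrium of a rigid end plate with no external load gives equal and opposite internal forces ±P in the two members. Since α_{brass} > α_{titanium alloy}, cooling drives the brass into tension and the titanium alloy into compression.
Equating the net (thermal + elastic) strains gives |α₁ − α₂|·ΔT = P·[1/(A₁E₁) + 1/(A₂E₂)].
|α₁ − α₂|·ΔT = 9.3×10⁻⁶ × 147 = 0.001367.
1/(A₁E₁) + 1/(A₂E₂) = 1/(1200×101×10³) + 1/(2075×113×10³) = 1.252×10⁻⁸ N⁻¹.
So P = 0.001367 / 1.252×10⁻⁸ = 109.2 kN.
σ_{titanium alloy} = P/A₂ = 109200/2075 = 52.64 MPa, compressive.

σ ≈ 52.6 MPa (compressive)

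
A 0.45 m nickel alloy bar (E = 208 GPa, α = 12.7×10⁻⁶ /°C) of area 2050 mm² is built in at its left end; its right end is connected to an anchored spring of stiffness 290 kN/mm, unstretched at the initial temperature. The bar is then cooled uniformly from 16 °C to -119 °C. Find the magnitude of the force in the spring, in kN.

P ≈ 171 kN

Free thermal contraction: δ_free = αΔT L = 12.7×10⁻⁶ × 135 × 450 = 0.7715 mm.
Let P be the tensile force in the spring. The bar extends elastically by PL/(AE) and the spring stretches by P/k; together these equal δ_free.
P [ L/(AE) + 1/k ] = δ_free → P [ 450/(2050×208×10³) + 1/(290×10³) ] = 0.7715.
P = 0.7715 / 4.504×10⁻⁶ = 171300 N.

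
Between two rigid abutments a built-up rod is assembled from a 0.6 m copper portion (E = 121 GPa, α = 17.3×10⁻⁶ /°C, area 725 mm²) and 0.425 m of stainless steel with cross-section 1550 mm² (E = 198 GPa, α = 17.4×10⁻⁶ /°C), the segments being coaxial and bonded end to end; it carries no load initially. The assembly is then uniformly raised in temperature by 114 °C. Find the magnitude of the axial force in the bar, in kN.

P ≈ 246 kN (compressive)

Free thermal expansion of the whole bar: Σ αᵢΔT Lᵢ = 17.3×10⁻⁶×114×600 + 17.4×10⁻⁶×114×425 = 2.026 mm.
Since the ends are fixed, an axial force P builds up, equal in every segment, with P · Σ Lᵢ/(AᵢEᵢ) = δ_free.
Σ Lᵢ/(AᵢEᵢ) = 600/(725×121×10³) + 425/(1550×198×10³) = 8.224×10⁻⁶ mm/N.
So P = 2.026 / 8.224×10⁻⁶ = 246.4 kN, compressive.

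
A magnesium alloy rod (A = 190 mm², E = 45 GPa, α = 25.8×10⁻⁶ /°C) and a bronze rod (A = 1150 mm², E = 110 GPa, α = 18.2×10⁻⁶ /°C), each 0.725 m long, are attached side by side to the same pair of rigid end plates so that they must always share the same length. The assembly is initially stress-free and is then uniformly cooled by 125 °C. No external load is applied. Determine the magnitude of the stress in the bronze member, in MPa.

Both members must finish at the same length. With the larger α, the magnesium alloy tends to over-contract; the plates restrain it, putting the magnesium alloy in tension and the bronze in compression. With no external load the two internal forces are equal and opposite, magnitude P.
Setting the final lengths equal and cancelling L: (α₁ − α₂)ΔT = P/(A₁E₁) + P/(A₂E₂).
|α₁ − α₂|·ΔT = 7.6×10⁻⁶ × 125 = 0.00095.
1/(A₁E₁) + 1/(A₂E₂) = 1/(190×45×10³) + 1/(1150×110×10³) = 1.249×10⁻⁷ N⁻¹.
So P = 0.00095 / 1.249×10⁻⁷ = 7.608 kN.
σ_{bronze} = P/A₂ = 7608/1150 = 6.616 MPa, compressive.

σ ≈ 6.62 MPa (compressive)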